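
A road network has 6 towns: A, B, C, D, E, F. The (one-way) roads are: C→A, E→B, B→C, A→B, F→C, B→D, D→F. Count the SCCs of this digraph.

{A, B, C, D, F} are all mutually reachable — one SCC of size 5.
{E} is an SCC by itself.
That gives 2 strongly connected components.

2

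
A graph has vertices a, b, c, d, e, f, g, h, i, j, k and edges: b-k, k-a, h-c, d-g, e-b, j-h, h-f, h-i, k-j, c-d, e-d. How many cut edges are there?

4

The edges on the cycle e-b-k-j-h-c-d-e are not bridges since each lies on that cycle.
But removing f-h disconnects f from h; removing a-k disconnects a from k; removing g-d disconnects g from d; removing h-i disconnects h from i — these are bridges.
That makes 4 bridges.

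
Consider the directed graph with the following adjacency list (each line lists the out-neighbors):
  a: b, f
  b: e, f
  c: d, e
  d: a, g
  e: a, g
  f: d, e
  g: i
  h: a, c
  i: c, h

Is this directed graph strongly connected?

Yes

From e we can reach every vertex (a, b, c, d, e, f, g, h, i), and every vertex can reach e (a, b, c, d, e, f, g, h, i). So the whole graph is one strongly connected component.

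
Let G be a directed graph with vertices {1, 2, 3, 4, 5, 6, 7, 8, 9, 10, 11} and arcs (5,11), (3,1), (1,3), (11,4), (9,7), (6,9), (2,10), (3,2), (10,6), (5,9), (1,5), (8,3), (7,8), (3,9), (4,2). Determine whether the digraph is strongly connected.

Yes

From 11 we can reach every vertex (1, 2, 3, 4, 5, 6, 7, 8, 9, 10, 11), and every vertex can reach 11 (1, 2, 3, 4, 5, 6, 7, 8, 9, 10, 11). So the whole graph is one strongly connected component.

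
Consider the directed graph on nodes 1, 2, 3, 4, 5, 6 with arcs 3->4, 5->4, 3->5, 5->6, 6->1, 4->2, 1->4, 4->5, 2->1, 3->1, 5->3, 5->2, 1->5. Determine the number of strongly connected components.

{1, 2, 3, 4, 5, 6} are all mutually reachable — one SCC of size 6.
That gives 1 strongly connected component.

1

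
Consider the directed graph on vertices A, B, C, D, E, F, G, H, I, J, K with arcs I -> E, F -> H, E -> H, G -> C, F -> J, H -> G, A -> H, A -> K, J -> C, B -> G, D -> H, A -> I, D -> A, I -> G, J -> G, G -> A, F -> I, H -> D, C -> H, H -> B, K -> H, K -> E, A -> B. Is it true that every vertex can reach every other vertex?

No

There is no directed path from C to J, so the graph is not strongly connected.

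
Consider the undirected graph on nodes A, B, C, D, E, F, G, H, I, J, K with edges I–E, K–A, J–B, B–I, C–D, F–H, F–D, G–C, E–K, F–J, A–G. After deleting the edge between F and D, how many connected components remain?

F and D are still connected via F-J-B-I-E-K-A-G-C-D, so the component count stays at 1.

1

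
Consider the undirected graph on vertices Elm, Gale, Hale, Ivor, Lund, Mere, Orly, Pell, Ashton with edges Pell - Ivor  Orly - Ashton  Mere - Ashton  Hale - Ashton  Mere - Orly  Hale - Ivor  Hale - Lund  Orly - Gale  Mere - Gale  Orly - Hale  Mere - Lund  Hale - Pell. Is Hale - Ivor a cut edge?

After removing Hale - Ivor, the path Hale-Pell-Ivor still connects them, so the edge is not a bridge.

No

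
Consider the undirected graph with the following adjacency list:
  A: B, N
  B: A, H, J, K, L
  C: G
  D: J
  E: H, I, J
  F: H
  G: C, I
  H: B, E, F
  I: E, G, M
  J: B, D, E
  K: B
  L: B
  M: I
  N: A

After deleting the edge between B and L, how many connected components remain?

Before removal there is 1 component.
B-L is a bridge — removing it separates B's side from L's side.
After removal: 2 components.

2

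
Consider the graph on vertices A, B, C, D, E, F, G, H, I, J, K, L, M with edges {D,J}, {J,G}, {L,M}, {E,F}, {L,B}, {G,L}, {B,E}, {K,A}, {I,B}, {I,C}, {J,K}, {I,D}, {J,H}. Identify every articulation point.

B, E, I, J, K, L

Removing B increases the component count from 1 to 2, so B is a cut vertex.
Removing E increases the component count from 1 to 2, so E is a cut vertex.
Removing I increases the component count from 1 to 2, so I is a cut vertex.
Likewise J, K, L are cut vertices.
By contrast removing M leaves 1 component; it is not a cut vertex. No other vertex is a cut vertex either.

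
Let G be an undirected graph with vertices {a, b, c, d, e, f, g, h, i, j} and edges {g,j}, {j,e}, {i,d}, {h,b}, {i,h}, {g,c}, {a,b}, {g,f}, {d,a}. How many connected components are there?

Starting from a we can reach a, b, d, h, i. That is one component of size 5.
Starting from c we can reach c, e, f, g, j. That is one component of size 5.
Total: 2 components.

2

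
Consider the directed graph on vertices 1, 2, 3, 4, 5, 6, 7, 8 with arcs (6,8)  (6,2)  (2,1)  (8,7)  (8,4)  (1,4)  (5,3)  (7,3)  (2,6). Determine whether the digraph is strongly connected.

There is no directed path from 1 to 6, so the graph is not strongly connected.

No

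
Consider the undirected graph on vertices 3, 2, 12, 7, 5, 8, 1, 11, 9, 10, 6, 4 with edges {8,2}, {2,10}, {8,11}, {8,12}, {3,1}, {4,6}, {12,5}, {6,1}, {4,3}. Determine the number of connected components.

4

9 is isolated — a component by itself.
7 is isolated — a component by itself.
Starting from 1 we can reach 1, 3, 4, 6. That is one component of size 4.
Starting from 2 we can reach 2, 5, 8, 10, 11, 12. That is one component of size 6.
Total: 4 components.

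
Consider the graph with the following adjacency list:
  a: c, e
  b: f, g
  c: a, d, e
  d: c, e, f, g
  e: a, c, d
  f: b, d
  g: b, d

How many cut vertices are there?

1

Removing d increases the component count from 1 to 2, so d is a cut vertex.
By contrast removing c leaves 1 component; it is not a cut vertex. No other vertex is a cut vertex either.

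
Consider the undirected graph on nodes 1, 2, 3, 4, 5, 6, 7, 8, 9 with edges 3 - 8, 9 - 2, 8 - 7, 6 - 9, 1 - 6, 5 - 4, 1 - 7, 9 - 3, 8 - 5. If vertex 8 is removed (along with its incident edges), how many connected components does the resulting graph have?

2

With 8 gone, the remaining components are: {4, 5}; {1, 2, 3, 6, 7, 9}.
That is 2 components.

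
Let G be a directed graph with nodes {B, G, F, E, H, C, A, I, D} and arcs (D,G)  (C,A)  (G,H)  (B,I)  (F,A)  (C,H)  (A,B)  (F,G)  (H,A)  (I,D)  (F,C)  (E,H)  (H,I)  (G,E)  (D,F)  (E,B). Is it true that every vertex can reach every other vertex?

Yes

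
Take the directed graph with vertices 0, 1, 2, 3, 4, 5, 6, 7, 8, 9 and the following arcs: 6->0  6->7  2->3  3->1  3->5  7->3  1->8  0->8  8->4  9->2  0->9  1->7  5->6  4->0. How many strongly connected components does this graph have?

{0, 1, 2, 3, 4, 5, 6, 7, 8, 9} are all mutually reachable — one SCC of size 10.
That gives 1 strongly connected component.

1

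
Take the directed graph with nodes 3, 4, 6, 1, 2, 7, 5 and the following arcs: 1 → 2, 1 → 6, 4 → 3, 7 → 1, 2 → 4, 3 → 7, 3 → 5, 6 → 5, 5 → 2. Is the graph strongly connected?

Yes

From 6 we can reach every vertex (1, 2, 3, 4, 5, 6, 7), and every vertex can reach 6 (1, 2, 3, 4, 5, 6, 7). So the whole graph is one strongly connected component.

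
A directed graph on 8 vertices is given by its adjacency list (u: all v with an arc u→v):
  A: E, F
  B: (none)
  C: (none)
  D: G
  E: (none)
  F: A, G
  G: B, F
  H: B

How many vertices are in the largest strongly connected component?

{A, F, G} are all mutually reachable — one SCC of size 3.
{C} is an SCC by itself.
{E} is an SCC by itself.
{D} is an SCC by itself.
{B} is an SCC by itself.
(and 1 more singleton SCC)
The largest has 3 vertices.

3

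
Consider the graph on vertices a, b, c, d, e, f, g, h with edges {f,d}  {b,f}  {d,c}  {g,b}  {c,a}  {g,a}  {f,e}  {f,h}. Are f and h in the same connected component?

Yes

From f we can reach a, b, c, d, e, f, g, h, which includes h.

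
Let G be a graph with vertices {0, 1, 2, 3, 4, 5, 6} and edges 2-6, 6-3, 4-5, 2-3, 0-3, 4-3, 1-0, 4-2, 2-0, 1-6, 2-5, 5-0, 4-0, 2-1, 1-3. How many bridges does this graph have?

0

The edges on the cycle 4-2-1-3-4 are not bridges since each lies on that cycle.
Every edge lies on some cycle, so there are no bridges.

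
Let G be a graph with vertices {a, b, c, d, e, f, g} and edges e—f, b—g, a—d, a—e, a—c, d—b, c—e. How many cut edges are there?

4

The edges on the cycle a-c-e-a are not bridges since each lies on that cycle.
But removing e—f disconnects e from f; removing b—g disconnects b from g; removing d—b disconnects d from b; removing a—d disconnects a from d — these are bridges.
That makes 4 bridges.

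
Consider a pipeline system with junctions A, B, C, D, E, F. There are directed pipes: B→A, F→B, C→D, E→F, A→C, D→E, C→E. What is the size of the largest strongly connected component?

{A, B, C, D, E, F} are all mutually reachable — one SCC of size 6.
The largest has 6 vertices.

6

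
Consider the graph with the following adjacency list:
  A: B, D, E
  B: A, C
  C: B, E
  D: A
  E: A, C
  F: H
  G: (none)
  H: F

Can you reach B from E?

Yes

From E we can reach A, B, C, D, E, which includes B.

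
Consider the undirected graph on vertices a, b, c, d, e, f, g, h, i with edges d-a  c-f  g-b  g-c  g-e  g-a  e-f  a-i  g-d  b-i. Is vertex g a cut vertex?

Yes

Deleting g raises the number of components from 2 to 3, so g is a cut vertex.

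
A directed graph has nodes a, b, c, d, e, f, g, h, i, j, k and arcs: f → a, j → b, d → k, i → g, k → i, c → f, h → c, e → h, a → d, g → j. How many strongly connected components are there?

11

{k} is an SCC by itself.
{e} is an SCC by itself.
{c} is an SCC by itself.
{h} is an SCC by itself.
{d} is an SCC by itself.
(and 6 more singleton SCCs)
That gives 11 strongly connected components.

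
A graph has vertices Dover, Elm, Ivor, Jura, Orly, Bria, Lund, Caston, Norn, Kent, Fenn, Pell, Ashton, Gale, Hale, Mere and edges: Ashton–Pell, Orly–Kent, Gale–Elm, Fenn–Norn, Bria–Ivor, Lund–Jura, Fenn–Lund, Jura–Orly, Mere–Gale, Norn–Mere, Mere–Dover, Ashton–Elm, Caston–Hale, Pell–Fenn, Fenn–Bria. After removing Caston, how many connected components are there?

2

With Caston gone, the remaining components are: {Hale}; {Elm, Bria, Fenn, Gale, Ivor, Jura, Kent, Lund, Mere, Norn, Orly, Pell, Dover, Ashton}.
That is 2 components.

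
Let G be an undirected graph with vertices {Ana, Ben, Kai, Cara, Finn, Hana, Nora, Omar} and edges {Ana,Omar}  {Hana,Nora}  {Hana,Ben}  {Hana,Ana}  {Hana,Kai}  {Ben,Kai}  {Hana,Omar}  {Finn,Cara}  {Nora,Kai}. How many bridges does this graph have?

The edges on the cycle Hana-Ana-Omar-Hana are not bridges since each lies on that cycle.
But removing Finn–Cara disconnects Finn from Cara — this is a bridge.

1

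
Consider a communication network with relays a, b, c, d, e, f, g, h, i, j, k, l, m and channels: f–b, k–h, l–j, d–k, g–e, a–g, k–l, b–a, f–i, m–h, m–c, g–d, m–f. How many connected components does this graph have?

Starting from a we can reach a, b, c, d, e, f, g, h, i, j, k, l, m. That is one component of size 13.
Total: 1 component.

1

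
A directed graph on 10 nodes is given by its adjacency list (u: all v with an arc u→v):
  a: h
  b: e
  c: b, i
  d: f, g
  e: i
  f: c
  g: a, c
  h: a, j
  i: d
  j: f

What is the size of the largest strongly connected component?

10

{a, b, c, d, e, f, g, h, i, j} are all mutually reachable — one SCC of size 10.
The largest has 10 vertices.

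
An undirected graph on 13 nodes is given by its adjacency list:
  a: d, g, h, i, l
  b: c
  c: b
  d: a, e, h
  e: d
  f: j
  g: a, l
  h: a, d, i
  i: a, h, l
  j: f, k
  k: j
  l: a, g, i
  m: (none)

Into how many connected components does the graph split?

m is isolated — a component by itself.
Starting from b we can reach b, c. That is one component of size 2.
Starting from f we can reach f, j, k. That is one component of size 3.
Starting from a we can reach a, d, e, g, h, i, l. That is one component of size 7.
Total: 4 components.

4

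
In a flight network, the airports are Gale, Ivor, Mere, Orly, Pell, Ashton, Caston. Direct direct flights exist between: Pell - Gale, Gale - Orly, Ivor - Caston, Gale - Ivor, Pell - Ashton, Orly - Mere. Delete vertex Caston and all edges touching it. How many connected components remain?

1

With Caston gone, the remaining components are: {Gale, Ivor, Mere, Orly, Pell, Ashton}.
That is 1 component.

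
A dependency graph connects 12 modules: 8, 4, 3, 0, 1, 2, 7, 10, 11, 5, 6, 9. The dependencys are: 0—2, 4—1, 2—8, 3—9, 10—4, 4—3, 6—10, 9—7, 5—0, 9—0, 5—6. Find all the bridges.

The edges on the cycle 5-6-10-4-3-9-0-5 are not bridges since each lies on that cycle.
But removing 2—8 disconnects 2 from 8; removing 2—0 disconnects 2 from 0; removing 7—9 disconnects 7 from 9; removing 4—1 disconnects 4 from 1 — these are bridges.

0-2, 1-4, 2-8, 7-9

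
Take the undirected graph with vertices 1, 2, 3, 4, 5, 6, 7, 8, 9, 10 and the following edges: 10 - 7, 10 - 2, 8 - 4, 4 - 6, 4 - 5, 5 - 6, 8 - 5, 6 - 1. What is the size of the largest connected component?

5

9 is isolated — a component by itself.
3 is isolated — a component by itself.
Starting from 2 we can reach 2, 7, 10. That is one component of size 3.
Starting from 1 we can reach 1, 4, 5, 6, 8. That is one component of size 5.
The largest has 5 vertices.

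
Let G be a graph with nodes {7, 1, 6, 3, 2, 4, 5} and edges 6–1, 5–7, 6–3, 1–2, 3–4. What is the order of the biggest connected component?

5

Starting from 5 we can reach 5, 7. That is one component of size 2.
Starting from 1 we can reach 1, 2, 3, 4, 6. That is one component of size 5.
The largest has 5 vertices.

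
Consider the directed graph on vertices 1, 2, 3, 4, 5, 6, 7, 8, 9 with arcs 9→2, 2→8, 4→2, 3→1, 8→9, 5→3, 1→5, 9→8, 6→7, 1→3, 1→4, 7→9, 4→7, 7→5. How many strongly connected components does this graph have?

{1, 3, 4, 5, 7} are all mutually reachable — one SCC of size 5.
{2, 8, 9} are all mutually reachable — one SCC of size 3.
{6} is an SCC by itself.
That gives 3 strongly connected components.

3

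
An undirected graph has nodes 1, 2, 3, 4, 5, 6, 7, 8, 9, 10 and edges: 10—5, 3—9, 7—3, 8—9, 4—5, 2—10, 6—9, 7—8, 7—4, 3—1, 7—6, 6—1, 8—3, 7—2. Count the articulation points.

Removing 7 increases the component count from 1 to 2, so 7 is a cut vertex.
By contrast removing 6 leaves 1 component; it is not a cut vertex. No other vertex is a cut vertex either.

1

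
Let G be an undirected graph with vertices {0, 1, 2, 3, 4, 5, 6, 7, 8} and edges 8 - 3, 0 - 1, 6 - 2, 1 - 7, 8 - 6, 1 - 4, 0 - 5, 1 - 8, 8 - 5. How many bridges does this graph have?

The edges on the cycle 0-1-8-5-0 are not bridges since each lies on that cycle.
But removing 3 - 8 disconnects 3 from 8; removing 1 - 7 disconnects 1 from 7; removing 1 - 4 disconnects 1 from 4; removing 8 - 6 disconnects 8 from 6 — these are bridges.
In total 5 edges are bridges.

5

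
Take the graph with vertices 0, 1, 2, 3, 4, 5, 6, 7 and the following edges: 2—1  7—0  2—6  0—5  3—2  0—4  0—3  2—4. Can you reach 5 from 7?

From 7 we can reach 0, 1, 2, 3, 4, 5, 6, 7, which includes 5.

Yes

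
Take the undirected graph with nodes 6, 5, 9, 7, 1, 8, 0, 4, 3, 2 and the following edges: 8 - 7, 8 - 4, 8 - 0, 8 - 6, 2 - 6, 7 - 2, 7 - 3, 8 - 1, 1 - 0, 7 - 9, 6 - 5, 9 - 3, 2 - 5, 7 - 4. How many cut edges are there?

The edges on the cycle 8-7-2-5-6-8 are not bridges since each lies on that cycle.
Every edge lies on some cycle, so there are no bridges.

0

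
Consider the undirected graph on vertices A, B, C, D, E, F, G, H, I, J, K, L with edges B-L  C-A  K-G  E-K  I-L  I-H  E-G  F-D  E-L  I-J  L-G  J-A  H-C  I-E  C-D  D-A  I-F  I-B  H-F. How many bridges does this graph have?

0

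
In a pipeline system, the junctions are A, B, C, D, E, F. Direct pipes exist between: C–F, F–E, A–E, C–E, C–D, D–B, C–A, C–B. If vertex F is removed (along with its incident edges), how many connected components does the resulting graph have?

With F gone, the remaining components are: {A, B, C, D, E}.
That is 1 component.

1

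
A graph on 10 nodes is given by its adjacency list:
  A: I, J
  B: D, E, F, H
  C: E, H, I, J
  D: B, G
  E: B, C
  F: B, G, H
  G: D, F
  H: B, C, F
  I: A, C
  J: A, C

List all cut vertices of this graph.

Removing C increases the component count from 1 to 2, so C is a cut vertex.
By contrast removing A leaves 1 component; it is not a cut vertex. No other vertex is a cut vertex either.

C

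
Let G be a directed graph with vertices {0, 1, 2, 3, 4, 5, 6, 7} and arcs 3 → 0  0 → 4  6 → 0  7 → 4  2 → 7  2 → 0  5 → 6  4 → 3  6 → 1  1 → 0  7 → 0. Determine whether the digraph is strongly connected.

No

There is no directed path from 4 to 6, so the graph is not strongly connected.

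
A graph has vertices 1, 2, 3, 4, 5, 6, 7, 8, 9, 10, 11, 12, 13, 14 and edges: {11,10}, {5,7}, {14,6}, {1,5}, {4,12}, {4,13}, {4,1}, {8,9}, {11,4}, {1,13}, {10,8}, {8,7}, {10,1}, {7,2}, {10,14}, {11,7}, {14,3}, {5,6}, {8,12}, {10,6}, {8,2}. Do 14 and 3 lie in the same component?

From 14 we can reach 1, 2, 3, 4, 5, 6, 7, 8, 9, 10, 11, 12, 13, 14, which includes 3.

Yes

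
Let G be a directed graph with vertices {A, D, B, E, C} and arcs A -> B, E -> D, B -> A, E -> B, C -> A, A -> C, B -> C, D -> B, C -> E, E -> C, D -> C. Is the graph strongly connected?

From C we can reach every vertex (A, B, C, D, E), and every vertex can reach C (A, B, C, D, E). So the whole graph is one strongly connected component.

Yes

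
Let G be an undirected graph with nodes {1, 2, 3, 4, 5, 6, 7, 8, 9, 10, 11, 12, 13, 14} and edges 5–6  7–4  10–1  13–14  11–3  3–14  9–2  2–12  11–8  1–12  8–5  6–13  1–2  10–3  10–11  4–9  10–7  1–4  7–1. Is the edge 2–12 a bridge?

After removing 2–12, the path 2-1-12 still connects them, so the edge is not a bridge.

No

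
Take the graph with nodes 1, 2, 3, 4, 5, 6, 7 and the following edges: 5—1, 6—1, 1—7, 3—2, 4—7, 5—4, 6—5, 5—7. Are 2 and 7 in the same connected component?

No

The component containing 2 is {2, 3}, and 7 is not in it.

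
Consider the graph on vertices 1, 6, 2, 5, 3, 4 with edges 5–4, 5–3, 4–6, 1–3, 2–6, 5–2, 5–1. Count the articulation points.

1

Removing 5 increases the component count from 1 to 2, so 5 is a cut vertex.
By contrast removing 3 leaves 1 component; it is not a cut vertex. No other vertex is a cut vertex either.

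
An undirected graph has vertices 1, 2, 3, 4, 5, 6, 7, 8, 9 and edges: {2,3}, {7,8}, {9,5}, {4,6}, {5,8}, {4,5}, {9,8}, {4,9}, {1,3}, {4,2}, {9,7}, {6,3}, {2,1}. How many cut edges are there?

0

The edges on the cycle 2-1-3-2 are not bridges since each lies on that cycle.
Every edge lies on some cycle, so there are no bridges.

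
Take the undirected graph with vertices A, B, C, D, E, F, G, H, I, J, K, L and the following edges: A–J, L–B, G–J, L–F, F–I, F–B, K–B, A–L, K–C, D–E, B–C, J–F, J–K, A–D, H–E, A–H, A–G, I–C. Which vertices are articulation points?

Removing A increases the component count from 1 to 2, so A is a cut vertex.
By contrast removing J leaves 1 component; it is not a cut vertex. No other vertex is a cut vertex either.

A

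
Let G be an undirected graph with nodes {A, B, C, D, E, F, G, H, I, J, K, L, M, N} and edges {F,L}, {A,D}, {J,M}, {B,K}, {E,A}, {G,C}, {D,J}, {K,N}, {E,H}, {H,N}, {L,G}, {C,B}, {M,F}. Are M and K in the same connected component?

From M we can reach A, B, C, D, E, F, G, H, J, K, L, M, N, which includes K.

Yes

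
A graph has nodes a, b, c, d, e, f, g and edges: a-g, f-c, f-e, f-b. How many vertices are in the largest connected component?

d is isolated — a component by itself.
Starting from a we can reach a, g. That is one component of size 2.
Starting from b we can reach b, c, e, f. That is one component of size 4.
The largest has 4 vertices.

4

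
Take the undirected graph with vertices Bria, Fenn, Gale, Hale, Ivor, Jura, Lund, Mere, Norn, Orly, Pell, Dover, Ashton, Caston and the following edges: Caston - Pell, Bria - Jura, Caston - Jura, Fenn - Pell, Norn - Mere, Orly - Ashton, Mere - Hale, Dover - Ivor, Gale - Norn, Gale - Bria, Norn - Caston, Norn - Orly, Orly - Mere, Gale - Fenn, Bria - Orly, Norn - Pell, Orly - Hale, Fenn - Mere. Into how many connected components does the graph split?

Lund is isolated — a component by itself.
Starting from Ivor we can reach Ivor, Dover. That is one component of size 2.
Starting from Bria we can reach Bria, Fenn, Gale, Hale, Jura, Mere, Norn, Orly, Pell, Ashton, Caston. That is one component of size 11.
Total: 3 components.

3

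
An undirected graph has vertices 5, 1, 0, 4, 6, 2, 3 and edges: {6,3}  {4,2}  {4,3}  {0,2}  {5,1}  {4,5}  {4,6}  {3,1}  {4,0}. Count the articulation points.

1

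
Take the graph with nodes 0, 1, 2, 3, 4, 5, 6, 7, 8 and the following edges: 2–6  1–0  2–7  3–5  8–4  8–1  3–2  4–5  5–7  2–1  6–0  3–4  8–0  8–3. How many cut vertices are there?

Removing 2, for instance, still leaves 1 component. No single vertex removal increases the component count — the graph has no articulation points.

0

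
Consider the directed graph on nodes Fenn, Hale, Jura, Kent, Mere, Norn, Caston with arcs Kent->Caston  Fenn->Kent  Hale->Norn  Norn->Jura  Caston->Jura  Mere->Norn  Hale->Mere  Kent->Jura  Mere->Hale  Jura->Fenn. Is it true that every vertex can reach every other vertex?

No

There is no directed path from Kent to Mere, so the graph is not strongly connected.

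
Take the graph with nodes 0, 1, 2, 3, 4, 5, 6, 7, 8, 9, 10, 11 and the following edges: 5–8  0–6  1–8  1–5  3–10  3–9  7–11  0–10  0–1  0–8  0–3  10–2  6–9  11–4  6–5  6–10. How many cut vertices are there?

Removing 10 increases the component count from 2 to 3, so 10 is a cut vertex.
Removing 11 increases the component count from 2 to 3, so 11 is a cut vertex.
By contrast removing 3 leaves 2 components; it is not a cut vertex. No other vertex is a cut vertex either.

2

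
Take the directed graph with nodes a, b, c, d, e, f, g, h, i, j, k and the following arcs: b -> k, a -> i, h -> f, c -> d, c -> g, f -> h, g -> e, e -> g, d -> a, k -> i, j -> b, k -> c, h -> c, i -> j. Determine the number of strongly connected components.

{a, b, c, d, i, j, k} are all mutually reachable — one SCC of size 7.
{e, g} are all mutually reachable — one SCC of size 2.
{f, h} are all mutually reachable — one SCC of size 2.
That gives 3 strongly connected components.

3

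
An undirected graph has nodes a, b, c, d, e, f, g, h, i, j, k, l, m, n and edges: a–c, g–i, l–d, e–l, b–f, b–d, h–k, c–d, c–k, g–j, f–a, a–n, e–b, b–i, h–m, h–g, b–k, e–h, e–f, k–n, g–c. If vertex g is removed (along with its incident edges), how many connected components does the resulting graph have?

2

With g gone, the remaining components are: {j}; {a, b, c, d, e, f, h, i, k, l, m, n}.
That is 2 components.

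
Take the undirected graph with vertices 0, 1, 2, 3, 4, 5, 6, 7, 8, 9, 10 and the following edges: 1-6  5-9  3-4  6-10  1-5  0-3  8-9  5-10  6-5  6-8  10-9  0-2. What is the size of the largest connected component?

7 is isolated — a component by itself.
Starting from 0 we can reach 0, 2, 3, 4. That is one component of size 4.
Starting from 1 we can reach 1, 5, 6, 8, 9, 10. That is one component of size 6.
The largest has 6 vertices.

6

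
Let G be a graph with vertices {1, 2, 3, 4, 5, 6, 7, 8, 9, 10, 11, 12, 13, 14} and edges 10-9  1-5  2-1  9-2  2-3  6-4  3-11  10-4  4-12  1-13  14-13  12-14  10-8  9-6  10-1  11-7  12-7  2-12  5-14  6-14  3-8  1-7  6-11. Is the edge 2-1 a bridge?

No

After removing 2-1, the path 2-9-10-1 still connects them, so the edge is not a bridge.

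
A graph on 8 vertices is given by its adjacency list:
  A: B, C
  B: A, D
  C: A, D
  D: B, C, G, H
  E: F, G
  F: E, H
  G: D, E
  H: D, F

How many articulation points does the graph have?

Removing D increases the component count from 1 to 2, so D is a cut vertex.
By contrast removing A leaves 1 component; it is not a cut vertex. No other vertex is a cut vertex either.

1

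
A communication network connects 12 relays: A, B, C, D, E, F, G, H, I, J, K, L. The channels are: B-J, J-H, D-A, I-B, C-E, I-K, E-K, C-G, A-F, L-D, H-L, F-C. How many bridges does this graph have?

1

The edges on the cycle I-B-J-H-L-D-A-F-C-E-K-I are not bridges since each lies on that cycle.
But removing C-G disconnects C from G — this is a bridge.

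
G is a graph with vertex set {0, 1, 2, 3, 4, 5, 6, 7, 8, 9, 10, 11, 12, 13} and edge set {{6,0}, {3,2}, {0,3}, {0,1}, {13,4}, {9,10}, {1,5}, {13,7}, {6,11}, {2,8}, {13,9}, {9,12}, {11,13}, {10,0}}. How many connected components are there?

1

Starting from 0 we can reach 0, 1, 2, 3, 4, 5, 6, 7, 8, 9, 10, 11, 12, 13. That is one component of size 14.
Total: 1 component.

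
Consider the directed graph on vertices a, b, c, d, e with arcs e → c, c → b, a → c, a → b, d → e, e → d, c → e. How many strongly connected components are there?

3

{c, d, e} are all mutually reachable — one SCC of size 3.
{b} is an SCC by itself.
{a} is an SCC by itself.
That gives 3 strongly connected components.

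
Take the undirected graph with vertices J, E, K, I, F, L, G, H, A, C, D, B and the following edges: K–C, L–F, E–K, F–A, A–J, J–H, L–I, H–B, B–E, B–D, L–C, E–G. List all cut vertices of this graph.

Removing B increases the component count from 1 to 2, so B is a cut vertex.
Removing E increases the component count from 1 to 2, so E is a cut vertex.
Removing L increases the component count from 1 to 2, so L is a cut vertex.
By contrast removing G leaves 1 component; it is not a cut vertex. No other vertex is a cut vertex either.

B, E, L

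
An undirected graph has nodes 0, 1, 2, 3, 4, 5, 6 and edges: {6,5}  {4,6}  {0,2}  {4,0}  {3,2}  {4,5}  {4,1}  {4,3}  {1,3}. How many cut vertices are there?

1

Removing 4 increases the component count from 1 to 2, so 4 is a cut vertex.
By contrast removing 0 leaves 1 component; it is not a cut vertex. No other vertex is a cut vertex either.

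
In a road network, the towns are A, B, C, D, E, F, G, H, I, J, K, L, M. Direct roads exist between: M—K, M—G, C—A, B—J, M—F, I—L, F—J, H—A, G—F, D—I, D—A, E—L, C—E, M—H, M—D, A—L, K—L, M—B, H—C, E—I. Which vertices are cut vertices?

M

Removing M increases the component count from 1 to 2, so M is a cut vertex.
By contrast removing J leaves 1 component; it is not a cut vertex. No other vertex is a cut vertex either.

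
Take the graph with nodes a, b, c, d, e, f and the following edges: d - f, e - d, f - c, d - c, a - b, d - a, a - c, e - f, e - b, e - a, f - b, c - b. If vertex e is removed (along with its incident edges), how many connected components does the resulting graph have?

With e gone, the remaining components are: {a, b, c, d, f}.
That is 1 component.

1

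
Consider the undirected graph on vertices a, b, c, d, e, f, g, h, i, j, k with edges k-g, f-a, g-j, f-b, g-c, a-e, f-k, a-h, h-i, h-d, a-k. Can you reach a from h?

Yes

From h we can reach a, b, c, d, e, f, g, h, i, j, k, which includes a.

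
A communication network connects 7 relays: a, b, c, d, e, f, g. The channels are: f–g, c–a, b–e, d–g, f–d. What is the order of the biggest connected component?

Starting from b we can reach b, e. That is one component of size 2.
Starting from a we can reach a, c. That is one component of size 2.
Starting from d we can reach d, f, g. That is one component of size 3.
The largest has 3 vertices.

3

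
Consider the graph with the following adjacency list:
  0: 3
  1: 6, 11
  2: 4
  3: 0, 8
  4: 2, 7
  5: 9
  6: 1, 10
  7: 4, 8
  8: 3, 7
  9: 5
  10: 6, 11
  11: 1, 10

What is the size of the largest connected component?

6

Starting from 5 we can reach 5, 9. That is one component of size 2.
Starting from 1 we can reach 1, 6, 10, 11. That is one component of size 4.
Starting from 0 we can reach 0, 2, 3, 4, 7, 8. That is one component of size 6.
The largest has 6 vertices.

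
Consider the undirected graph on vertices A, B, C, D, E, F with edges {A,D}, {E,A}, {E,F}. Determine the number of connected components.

C is isolated — a component by itself.
B is isolated — a component by itself.
Starting from A we can reach A, D, E, F. That is one component of size 4.
Total: 3 components.

3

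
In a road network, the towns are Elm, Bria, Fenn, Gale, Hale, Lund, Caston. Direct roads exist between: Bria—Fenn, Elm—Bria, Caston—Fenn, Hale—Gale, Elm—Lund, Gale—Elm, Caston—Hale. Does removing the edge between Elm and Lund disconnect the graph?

Yes

Removing Elm—Lund leaves no path between Elm and Lund: the component count goes from 1 to 2. So it is a bridge.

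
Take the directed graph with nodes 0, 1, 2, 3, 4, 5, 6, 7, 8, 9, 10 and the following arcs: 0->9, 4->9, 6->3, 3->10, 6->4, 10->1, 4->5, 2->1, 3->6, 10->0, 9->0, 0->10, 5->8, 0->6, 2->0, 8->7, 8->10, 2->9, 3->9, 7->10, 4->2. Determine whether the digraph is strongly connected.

There is no directed path from 1 to 2, so the graph is not strongly connected.

No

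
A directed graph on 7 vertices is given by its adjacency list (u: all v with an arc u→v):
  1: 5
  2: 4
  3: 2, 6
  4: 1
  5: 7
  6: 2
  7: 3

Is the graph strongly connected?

Yes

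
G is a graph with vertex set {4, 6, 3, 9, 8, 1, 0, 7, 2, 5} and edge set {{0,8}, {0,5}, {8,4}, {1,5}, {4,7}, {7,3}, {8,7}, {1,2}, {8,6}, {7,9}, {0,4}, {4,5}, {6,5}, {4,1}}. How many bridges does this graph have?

The edges on the cycle 8-4-1-5-6-8 are not bridges since each lies on that cycle.
But removing 1—2 disconnects 1 from 2; removing 3—7 disconnects 3 from 7; removing 9—7 disconnects 9 from 7 — these are bridges.
That makes 3 bridges.

3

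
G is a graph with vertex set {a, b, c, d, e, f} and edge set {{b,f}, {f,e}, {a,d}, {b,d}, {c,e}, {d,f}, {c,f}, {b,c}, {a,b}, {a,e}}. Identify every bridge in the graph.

The edges on the cycle b-c-f-b are not bridges since each lies on that cycle.
Every edge lies on some cycle, so there are no bridges.

none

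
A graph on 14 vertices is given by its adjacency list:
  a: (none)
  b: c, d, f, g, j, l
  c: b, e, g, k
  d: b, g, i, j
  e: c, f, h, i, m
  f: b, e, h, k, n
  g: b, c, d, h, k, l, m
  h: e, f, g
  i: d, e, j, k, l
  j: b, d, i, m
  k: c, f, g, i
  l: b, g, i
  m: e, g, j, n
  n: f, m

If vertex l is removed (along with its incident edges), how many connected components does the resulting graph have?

With l gone, the remaining components are: {a}; {b, c, d, e, f, g, h, i, j, k, m, n}.
That is 2 components.

2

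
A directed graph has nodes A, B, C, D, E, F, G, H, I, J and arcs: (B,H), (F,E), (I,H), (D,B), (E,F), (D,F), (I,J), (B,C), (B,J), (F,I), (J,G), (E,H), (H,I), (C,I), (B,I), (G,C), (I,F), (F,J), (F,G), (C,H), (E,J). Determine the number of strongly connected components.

4

{C, E, F, G, H, I, J} are all mutually reachable — one SCC of size 7.
{A} is an SCC by itself.
{B} is an SCC by itself.
{D} is an SCC by itself.
That gives 4 strongly connected components.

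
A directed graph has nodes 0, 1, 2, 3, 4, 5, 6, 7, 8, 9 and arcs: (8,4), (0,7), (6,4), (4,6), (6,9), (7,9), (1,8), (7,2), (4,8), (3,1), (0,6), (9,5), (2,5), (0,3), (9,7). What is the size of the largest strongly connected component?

3

{4, 6, 8} are all mutually reachable — one SCC of size 3.
{7, 9} are all mutually reachable — one SCC of size 2.
{5} is an SCC by itself.
{0} is an SCC by itself.
{2} is an SCC by itself.
(and 2 more singleton SCCs)
The largest has 3 vertices.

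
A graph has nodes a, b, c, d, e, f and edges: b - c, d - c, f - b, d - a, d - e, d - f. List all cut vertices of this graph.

d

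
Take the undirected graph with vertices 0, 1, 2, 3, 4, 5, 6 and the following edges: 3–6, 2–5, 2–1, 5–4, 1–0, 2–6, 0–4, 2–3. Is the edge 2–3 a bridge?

No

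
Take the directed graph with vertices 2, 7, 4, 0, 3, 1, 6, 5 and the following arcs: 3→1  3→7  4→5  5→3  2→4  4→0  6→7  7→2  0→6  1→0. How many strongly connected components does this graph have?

{0, 1, 2, 3, 4, 5, 6, 7} are all mutually reachable — one SCC of size 8.
That gives 1 strongly connected component.

1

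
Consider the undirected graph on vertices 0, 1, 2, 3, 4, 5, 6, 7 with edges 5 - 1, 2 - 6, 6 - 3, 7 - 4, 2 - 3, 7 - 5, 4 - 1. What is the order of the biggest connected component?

4

0 is isolated — a component by itself.
Starting from 2 we can reach 2, 3, 6. That is one component of size 3.
Starting from 1 we can reach 1, 4, 5, 7. That is one component of size 4.
The largest has 4 vertices.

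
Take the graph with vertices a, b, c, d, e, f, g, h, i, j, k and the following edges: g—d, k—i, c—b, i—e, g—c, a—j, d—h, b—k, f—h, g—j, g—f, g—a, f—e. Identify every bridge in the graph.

none

The edges on the cycle g-a-j-g are not bridges since each lies on that cycle.
Every edge lies on some cycle, so there are no bridges.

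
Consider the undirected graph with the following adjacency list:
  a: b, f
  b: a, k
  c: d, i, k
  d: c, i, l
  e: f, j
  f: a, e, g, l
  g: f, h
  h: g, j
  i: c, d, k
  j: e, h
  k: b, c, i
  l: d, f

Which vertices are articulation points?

Removing f increases the component count from 1 to 2, so f is a cut vertex.
By contrast removing g leaves 1 component; it is not a cut vertex. No other vertex is a cut vertex either.

f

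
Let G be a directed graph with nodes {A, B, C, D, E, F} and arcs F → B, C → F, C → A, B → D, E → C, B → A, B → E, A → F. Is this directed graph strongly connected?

There is no directed path from D to E, so the graph is not strongly connected.

No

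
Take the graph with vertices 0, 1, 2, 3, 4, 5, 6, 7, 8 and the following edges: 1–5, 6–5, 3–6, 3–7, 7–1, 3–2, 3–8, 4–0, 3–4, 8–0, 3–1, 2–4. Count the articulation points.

1

Removing 3 increases the component count from 1 to 2, so 3 is a cut vertex.
By contrast removing 1 leaves 1 component; it is not a cut vertex. No other vertex is a cut vertex either.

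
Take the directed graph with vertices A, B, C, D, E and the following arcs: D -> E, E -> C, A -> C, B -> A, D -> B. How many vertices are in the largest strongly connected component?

{D} is an SCC by itself.
{E} is an SCC by itself.
{A} is an SCC by itself.
{C} is an SCC by itself.
{B} is an SCC by itself.
The largest has 1 vertex.

1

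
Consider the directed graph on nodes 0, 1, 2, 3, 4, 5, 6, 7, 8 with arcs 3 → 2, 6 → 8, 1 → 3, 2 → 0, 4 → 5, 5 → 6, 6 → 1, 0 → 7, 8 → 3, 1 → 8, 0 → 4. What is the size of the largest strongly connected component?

{0, 1, 2, 3, 4, 5, 6, 8} are all mutually reachable — one SCC of size 8.
{7} is an SCC by itself.
The largest has 8 vertices.

8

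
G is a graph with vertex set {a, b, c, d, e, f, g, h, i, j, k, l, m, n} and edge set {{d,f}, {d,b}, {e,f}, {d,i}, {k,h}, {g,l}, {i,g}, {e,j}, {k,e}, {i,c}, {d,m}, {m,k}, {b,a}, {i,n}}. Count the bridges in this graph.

The edges on the cycle d-m-k-e-f-d are not bridges since each lies on that cycle.
But removing a - b disconnects a from b; removing k - h disconnects k from h; removing d - i disconnects d from i; removing n - i disconnects n from i — these are bridges.
In total 9 edges are bridges.

9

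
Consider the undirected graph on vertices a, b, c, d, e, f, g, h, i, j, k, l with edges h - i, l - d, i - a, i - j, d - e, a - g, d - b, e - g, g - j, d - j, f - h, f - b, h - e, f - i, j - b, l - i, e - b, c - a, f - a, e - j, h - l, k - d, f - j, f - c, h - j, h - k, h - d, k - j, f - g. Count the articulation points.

0

Removing l, for instance, still leaves 1 component. No single vertex removal increases the component count — the graph has no articulation points.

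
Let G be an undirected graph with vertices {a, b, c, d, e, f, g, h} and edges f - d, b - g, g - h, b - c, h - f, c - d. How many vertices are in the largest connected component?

6

a is isolated — a component by itself.
e is isolated — a component by itself.
Starting from b we can reach b, c, d, f, g, h. That is one component of size 6.
The largest has 6 vertices.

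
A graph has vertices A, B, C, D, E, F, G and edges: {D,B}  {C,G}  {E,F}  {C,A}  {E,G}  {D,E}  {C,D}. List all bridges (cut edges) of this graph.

The edges on the cycle C-D-E-G-C are not bridges since each lies on that cycle.
But removing D - B disconnects D from B; removing E - F disconnects E from F; removing C - A disconnects C from A — these are bridges.

A-C, B-D, E-F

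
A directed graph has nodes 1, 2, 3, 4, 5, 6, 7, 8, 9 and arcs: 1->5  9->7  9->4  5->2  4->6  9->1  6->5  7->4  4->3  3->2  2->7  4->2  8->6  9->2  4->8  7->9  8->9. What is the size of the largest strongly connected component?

9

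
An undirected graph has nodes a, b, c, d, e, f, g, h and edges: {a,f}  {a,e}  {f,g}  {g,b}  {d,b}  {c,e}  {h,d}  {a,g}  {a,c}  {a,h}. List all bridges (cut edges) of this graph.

The edges on the cycle a-c-e-a are not bridges since each lies on that cycle.
Every edge lies on some cycle, so there are no bridges.

none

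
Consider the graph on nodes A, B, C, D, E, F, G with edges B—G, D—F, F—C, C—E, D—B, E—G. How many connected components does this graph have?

2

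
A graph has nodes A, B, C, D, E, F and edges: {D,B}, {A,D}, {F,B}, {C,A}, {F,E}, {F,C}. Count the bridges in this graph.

The edges on the cycle F-C-A-D-B-F are not bridges since each lies on that cycle.
But removing F - E disconnects F from E — this is a bridge.

1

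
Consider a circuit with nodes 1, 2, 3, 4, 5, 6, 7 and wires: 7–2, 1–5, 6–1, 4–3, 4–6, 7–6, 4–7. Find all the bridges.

The edges on the cycle 4-7-6-4 are not bridges since each lies on that cycle.
But removing 7–2 disconnects 7 from 2; removing 6–1 disconnects 6 from 1; removing 1–5 disconnects 1 from 5; removing 4–3 disconnects 4 from 3 — these are bridges.

1-5, 1-6, 2-7, 3-4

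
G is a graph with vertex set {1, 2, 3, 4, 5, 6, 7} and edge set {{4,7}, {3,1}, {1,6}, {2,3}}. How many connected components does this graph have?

5 is isolated — a component by itself.
Starting from 4 we can reach 4, 7. That is one component of size 2.
Starting from 1 we can reach 1, 2, 3, 6. That is one component of size 4.
Total: 3 components.

3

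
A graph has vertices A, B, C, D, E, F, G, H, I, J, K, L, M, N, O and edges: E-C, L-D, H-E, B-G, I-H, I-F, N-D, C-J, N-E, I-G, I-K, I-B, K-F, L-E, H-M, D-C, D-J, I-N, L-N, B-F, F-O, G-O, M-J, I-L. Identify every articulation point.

Removing I increases the component count from 2 to 3, so I is a cut vertex.
By contrast removing C leaves 2 components; it is not a cut vertex. No other vertex is a cut vertex either.

I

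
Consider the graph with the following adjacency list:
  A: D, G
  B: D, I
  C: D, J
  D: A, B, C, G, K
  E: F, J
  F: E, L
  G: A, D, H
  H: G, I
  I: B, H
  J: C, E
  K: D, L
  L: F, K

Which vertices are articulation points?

Removing D increases the component count from 1 to 2, so D is a cut vertex.
By contrast removing A leaves 1 component; it is not a cut vertex. No other vertex is a cut vertex either.

D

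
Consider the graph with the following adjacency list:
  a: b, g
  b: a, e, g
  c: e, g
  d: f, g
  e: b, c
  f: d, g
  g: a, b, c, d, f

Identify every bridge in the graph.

The edges on the cycle g-d-f-g are not bridges since each lies on that cycle.
Every edge lies on some cycle, so there are no bridges.

none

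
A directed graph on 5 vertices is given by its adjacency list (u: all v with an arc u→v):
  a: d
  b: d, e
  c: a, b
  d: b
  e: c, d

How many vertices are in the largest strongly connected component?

5

{a, b, c, d, e} are all mutually reachable — one SCC of size 5.
The largest has 5 vertices.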